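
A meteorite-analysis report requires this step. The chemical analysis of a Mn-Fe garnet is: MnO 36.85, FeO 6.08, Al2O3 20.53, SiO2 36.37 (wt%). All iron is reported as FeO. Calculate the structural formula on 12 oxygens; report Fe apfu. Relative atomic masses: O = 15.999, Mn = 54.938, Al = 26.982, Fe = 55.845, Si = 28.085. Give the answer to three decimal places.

0.420 Fe apfu

MnO: 36.85/70.937 = 0.51948 mol → 0.51948 mol Mn, 0.51948 mol O.
FeO: 6.08/71.844 = 0.08463 mol → 0.08463 mol Fe, 0.08463 mol O.
Al2O3: 20.53/101.961 = 0.20135 mol → 0.40270 mol Al, 0.60405 mol O.
SiO2: 36.37/60.083 = 0.60533 mol → 0.60533 mol Si, 1.21066 mol O.
Total oxygen = 2.41882 mol. Normalization factor = 12/2.41882 = 4.96110.
Fe per 12 O = 0.08463 × 4.96110 = 0.420.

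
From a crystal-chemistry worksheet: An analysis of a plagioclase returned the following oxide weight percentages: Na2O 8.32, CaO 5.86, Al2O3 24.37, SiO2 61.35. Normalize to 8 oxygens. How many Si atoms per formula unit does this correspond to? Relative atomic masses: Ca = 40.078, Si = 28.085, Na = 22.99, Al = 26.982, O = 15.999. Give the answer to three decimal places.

2.725 Si apfu

8.32 wt% Na2O ÷ 61.979 g/mol = 0.13424 mol, giving 0.26848 Na and 0.13424 O.
5.86 wt% CaO ÷ 56.077 g/mol = 0.10450 mol, giving 0.10450 Ca and 0.10450 O.
24.37 wt% Al2O3 ÷ 101.961 g/mol = 0.23901 mol, giving 0.47802 Al and 0.71703 O.
61.35 wt% SiO2 ÷ 60.083 g/mol = 1.02109 mol, giving 1.02109 Si and 2.04218 O.
Oxygen sums to 2.99795; scaling by 8/2.99795 = 2.66849 puts the formula on 8 O.
Si: 1.02109 × 2.66849 = 2.725 atoms per formula unit.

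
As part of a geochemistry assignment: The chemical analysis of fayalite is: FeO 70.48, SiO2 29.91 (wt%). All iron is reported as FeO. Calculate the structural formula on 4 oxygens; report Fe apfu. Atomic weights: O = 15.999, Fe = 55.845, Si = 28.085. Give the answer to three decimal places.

70.48 wt% FeO ÷ 71.844 g/mol = 0.98101 mol, giving 0.98101 Fe and 0.98101 O.
29.91 wt% SiO2 ÷ 60.083 g/mol = 0.49781 mol, giving 0.49781 Si and 0.99562 O.
Oxygen sums to 1.97663; scaling by 4/1.97663 = 2.02365 puts the formula on 4 O.
Fe: 0.98101 × 2.02365 = 1.985 atoms per formula unit.

1.985 Fe apfu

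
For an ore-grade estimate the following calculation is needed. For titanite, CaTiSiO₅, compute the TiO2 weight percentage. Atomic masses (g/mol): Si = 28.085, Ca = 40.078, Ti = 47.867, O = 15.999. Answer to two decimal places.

40.74 wt%

Formula mass = 196.025 g/mol.
1 Ti → 1.0000 mol TiO2 per formula unit; M(TiO2) = 79.865, so TiO2 mass = 79.865 g.
79.865/196.025 × 100 = 40.74 wt%.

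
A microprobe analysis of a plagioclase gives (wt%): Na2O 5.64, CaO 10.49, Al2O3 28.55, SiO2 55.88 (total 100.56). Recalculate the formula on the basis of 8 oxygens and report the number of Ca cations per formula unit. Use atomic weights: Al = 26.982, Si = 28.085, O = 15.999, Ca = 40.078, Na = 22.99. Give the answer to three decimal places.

Na2O (M=61.979): mol = 0.09100; Na = 0.18200, O = 0.09100.
CaO (M=56.077): mol = 0.18706; Ca = 0.18706, O = 0.18706.
Al2O3 (M=101.961): mol = 0.28001; Al = 0.56002, O = 0.84003.
SiO2 (M=60.083): mol = 0.93005; Si = 0.93005, O = 1.86010.
ΣO = 2.97819; factor = 8/ΣO = 2.68620.
Ca apfu = 0.18706 × 2.68620 = 0.502.

0.502 Ca apfu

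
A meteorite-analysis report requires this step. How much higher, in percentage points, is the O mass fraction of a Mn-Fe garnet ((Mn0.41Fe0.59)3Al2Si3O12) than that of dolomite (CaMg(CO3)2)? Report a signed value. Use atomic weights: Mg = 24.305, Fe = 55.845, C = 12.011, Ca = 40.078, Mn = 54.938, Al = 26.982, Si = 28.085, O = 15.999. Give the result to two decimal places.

O in (Mn0.41Fe0.59)3Al2Si3O12: molar mass 496.626 g/mol; 12×15.999 = 191.988 g → 38.66 wt%.
O in CaMg(CO3)2: molar mass 184.399 g/mol; 6×15.999 = 95.994 g → 52.06 wt%.
Difference = 38.66 − 52.06 = -13.40 percentage points.

-13.40 percentage points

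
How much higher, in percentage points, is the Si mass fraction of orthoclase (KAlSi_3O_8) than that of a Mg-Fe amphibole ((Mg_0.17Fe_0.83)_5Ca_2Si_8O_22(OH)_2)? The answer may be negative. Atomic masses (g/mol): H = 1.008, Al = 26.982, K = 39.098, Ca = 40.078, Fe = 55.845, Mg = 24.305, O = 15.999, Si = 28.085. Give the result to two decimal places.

M(KAlSi_3O_8) = 278.327 g/mol, so wt% Si = 84.255/278.327 × 100 = 30.27%.
M((Mg_0.17Fe_0.83)_5Ca_2Si_8O_22(OH)_2) = 943.244 g/mol, so wt% Si = 224.680/943.244 × 100 = 23.82%.
30.27 − 23.82 = 6.45 pp.

6.45 percentage points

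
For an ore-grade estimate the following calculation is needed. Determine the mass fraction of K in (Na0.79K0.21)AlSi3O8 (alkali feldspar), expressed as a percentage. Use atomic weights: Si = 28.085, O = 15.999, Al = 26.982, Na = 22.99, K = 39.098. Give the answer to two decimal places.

3.09 mass %

Molar mass of (Na0.79K0.21)AlSi3O8: 0.79×22.99 + 0.21×39.098 + 1×26.982 + 3×28.085 + 8×15.999 = 265.602 g/mol.
Mass of K per formula unit: 0.21 × 39.098 = 8.211 g.
Weight fraction K = 8.211 / 265.602 = 0.0309.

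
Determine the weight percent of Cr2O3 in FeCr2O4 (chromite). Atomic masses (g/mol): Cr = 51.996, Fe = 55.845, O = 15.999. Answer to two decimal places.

Formula mass = 223.833 g/mol.
2 Cr → 1.0000 mol Cr2O3 per formula unit; M(Cr2O3) = 151.989, so Cr2O3 mass = 151.989 g.
151.989/223.833 × 100 = 67.90 wt%.

67.90 wt%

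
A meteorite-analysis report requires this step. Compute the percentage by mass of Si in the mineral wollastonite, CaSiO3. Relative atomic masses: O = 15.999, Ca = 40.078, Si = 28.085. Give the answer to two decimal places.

24.18 weight percent

Formula mass = 1×40.078 + 1×28.085 + 3×15.999 = 116.160 g/mol, of which 28.085 g is Si.
So Si makes up 28.085/116.160 = 0.2418 of the mass, i.e. 24.18%.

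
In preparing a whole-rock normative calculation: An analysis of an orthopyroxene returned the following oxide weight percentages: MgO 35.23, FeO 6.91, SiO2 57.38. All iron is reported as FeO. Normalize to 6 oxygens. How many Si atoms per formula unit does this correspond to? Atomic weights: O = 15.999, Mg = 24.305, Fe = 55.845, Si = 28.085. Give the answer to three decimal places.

1.989 Si apfu

35.23 wt% MgO ÷ 40.304 g/mol = 0.87411 mol, giving 0.87411 Mg and 0.87411 O.
6.91 wt% FeO ÷ 71.844 g/mol = 0.09618 mol, giving 0.09618 Fe and 0.09618 O.
57.38 wt% SiO2 ÷ 60.083 g/mol = 0.95501 mol, giving 0.95501 Si and 1.91002 O.
Oxygen sums to 2.88031; scaling by 6/2.88031 = 2.08311 puts the formula on 6 O.
Si: 0.95501 × 2.08311 = 1.989 atoms per formula unit.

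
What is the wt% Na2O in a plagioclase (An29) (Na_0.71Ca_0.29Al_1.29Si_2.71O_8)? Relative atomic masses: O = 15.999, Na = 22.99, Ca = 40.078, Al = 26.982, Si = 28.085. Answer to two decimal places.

Molar mass of Na_0.71Ca_0.29Al_1.29Si_2.71O_8 = 0.71·22.99 + 0.29·40.078 + 1.29·26.982 + 2.71·28.085 + 8·15.999 = 266.855 g/mol.
Each formula unit contains 0.71 Na, equivalent to 0.71/2 = 0.3550 mol Na2O.
M(Na2O) = 2×22.99 + 1×15.999 = 61.979 g/mol.
Mass of Na2O per formula unit = 0.3550 × 61.979 = 22.003 g.
Na2O wt% = 22.003 / 266.855 × 100 = 8.25%.

8.25 wt%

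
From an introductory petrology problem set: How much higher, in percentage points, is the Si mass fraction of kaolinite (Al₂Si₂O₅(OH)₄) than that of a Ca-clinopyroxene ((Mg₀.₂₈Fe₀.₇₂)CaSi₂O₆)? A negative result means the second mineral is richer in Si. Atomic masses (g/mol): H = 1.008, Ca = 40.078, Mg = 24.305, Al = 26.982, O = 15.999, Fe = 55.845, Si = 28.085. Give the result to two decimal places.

-1.72 percentage points

Si in Al₂Si₂O₅(OH)₄: molar mass 258.157 g/mol; 2×28.085 = 56.170 g → 21.76 wt%.
Si in (Mg₀.₂₈Fe₀.₇₂)CaSi₂O₆: molar mass 239.256 g/mol; 2×28.085 = 56.170 g → 23.48 wt%.
Difference = 21.76 − 23.48 = -1.72 percentage points.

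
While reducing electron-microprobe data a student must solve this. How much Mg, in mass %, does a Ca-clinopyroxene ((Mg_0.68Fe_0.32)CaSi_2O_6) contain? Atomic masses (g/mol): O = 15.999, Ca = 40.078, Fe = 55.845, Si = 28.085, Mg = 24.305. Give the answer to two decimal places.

Formula mass = 0.68×24.305 + 0.32×55.845 + 1×40.078 + 2×28.085 + 6×15.999 = 226.640 g/mol, of which 16.527 g is Mg.
So Mg makes up 16.527/226.640 = 0.0729 of the mass, i.e. 7.29%.

7.29 mass %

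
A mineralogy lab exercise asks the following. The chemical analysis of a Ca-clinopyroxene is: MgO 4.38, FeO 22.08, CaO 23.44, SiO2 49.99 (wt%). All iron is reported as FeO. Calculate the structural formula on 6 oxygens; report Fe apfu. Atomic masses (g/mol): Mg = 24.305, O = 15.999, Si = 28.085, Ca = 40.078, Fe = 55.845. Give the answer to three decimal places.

0.738 Fe apfu

MgO: 4.38/40.304 = 0.10867 mol → 0.10867 mol Mg, 0.10867 mol O.
FeO: 22.08/71.844 = 0.30733 mol → 0.30733 mol Fe, 0.30733 mol O.
CaO: 23.44/56.077 = 0.41800 mol → 0.41800 mol Ca, 0.41800 mol O.
SiO2: 49.99/60.083 = 0.83202 mol → 0.83202 mol Si, 1.66404 mol O.
Total oxygen = 2.49804 mol. Normalization factor = 6/2.49804 = 2.40188.
Fe per 6 O = 0.30733 × 2.40188 = 0.738.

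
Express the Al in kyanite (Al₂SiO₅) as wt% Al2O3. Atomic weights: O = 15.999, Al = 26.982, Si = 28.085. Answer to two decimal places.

62.92 wt%

M(Al₂SiO₅) = 162.044 g/mol; M(Al2O3) = 101.961 g/mol.
Moles Al2O3 per formula unit = 2 Al ÷ 2 = 1.0000.
Al2O3 fraction = (1.0000 × 101.961) / 162.044 = 101.961/162.044 = 0.6292.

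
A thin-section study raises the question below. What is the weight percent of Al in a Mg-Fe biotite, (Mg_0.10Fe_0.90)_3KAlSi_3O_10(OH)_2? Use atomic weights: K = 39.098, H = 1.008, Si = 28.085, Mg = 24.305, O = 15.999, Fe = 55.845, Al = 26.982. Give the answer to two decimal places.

5.37 mass %

M((Mg_0.10Fe_0.90)_3KAlSi_3O_10(OH)_2) = 502.412 g/mol.
Al contributes 1 × 26.982 = 26.982 g per mole.
26.982/502.412 = 0.0537 → 5.37%.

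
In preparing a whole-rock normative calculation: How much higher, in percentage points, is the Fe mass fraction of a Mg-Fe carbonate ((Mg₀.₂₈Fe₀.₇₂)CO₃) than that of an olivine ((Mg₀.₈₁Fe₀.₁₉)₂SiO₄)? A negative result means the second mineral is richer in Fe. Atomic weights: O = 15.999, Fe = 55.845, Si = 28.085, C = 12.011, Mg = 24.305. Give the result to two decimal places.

23.67 percentage points

M((Mg₀.₂₈Fe₀.₇₂)CO₃) = 107.022 g/mol, so wt% Fe = 40.208/107.022 × 100 = 37.57%.
M((Mg₀.₈₁Fe₀.₁₉)₂SiO₄) = 152.676 g/mol, so wt% Fe = 21.221/152.676 × 100 = 13.90%.
37.57 − 13.90 = 23.67 pp.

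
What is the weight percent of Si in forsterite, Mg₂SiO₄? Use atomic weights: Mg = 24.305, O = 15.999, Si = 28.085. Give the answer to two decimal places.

Molar mass of Mg₂SiO₄: 2×24.305 + 1×28.085 + 4×15.999 = 140.691 g/mol.
Mass of Si per formula unit: 1 × 28.085 = 28.085 g.
Weight fraction Si = 28.085 / 140.691 = 0.1996.

19.96 weight percent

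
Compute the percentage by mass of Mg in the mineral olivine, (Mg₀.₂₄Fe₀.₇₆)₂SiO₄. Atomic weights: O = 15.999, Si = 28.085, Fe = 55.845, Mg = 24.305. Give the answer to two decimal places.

6.18 weight percent

Molar mass of (Mg₀.₂₄Fe₀.₇₆)₂SiO₄: 0.48×24.305 + 1.52×55.845 + 1×28.085 + 4×15.999 = 188.632 g/mol.
Mass of Mg per formula unit: 0.48 × 24.305 = 11.666 g.
Weight fraction Mg = 11.666 / 188.632 = 0.0618.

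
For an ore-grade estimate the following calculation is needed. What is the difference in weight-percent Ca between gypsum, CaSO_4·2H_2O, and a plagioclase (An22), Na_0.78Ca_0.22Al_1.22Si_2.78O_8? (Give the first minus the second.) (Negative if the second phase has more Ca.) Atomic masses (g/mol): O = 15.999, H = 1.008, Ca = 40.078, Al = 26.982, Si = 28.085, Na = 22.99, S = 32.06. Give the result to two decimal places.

19.96 percentage points

Ca in CaSO_4·2H_2O: molar mass 172.164 g/mol; 1×40.078 = 40.078 g → 23.28 wt%.
Ca in Na_0.78Ca_0.22Al_1.22Si_2.78O_8: molar mass 265.736 g/mol; 0.22×40.078 = 8.817 g → 3.32 wt%.
Difference = 23.28 − 3.32 = 19.96 percentage points.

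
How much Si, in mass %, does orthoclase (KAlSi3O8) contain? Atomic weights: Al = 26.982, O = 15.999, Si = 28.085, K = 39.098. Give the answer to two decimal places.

30.27 mass %

Molar mass of KAlSi3O8: 1*39.098 + 1*26.982 + 3*28.085 + 8*15.999 = 278.327 g/mol.
Mass of Si per formula unit: 3 × 28.085 = 84.255 g.
Weight fraction Si = 84.255 / 278.327 = 0.3027.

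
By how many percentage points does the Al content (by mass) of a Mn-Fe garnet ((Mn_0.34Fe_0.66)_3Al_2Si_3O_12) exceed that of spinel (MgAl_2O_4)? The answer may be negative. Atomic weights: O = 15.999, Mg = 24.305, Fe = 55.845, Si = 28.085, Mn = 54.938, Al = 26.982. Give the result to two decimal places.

First mineral: 53.964 g Al in 496.817 g formula = 10.86 wt% Al.
Second mineral: 53.964 g Al in 142.265 g formula = 37.93 wt% Al.
10.86% − 37.93% gives a difference of -27.07 percentage points.

-27.07 percentage points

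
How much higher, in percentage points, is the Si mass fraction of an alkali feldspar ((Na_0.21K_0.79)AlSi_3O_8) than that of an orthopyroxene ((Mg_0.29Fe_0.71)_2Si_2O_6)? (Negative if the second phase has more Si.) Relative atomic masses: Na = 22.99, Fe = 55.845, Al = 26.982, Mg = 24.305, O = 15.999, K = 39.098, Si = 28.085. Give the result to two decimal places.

First mineral: 84.255 g Si in 274.944 g formula = 30.64 wt% Si.
Second mineral: 56.170 g Si in 245.561 g formula = 22.87 wt% Si.
30.64% − 22.87% gives a difference of 7.77 percentage points.

7.77 percentage points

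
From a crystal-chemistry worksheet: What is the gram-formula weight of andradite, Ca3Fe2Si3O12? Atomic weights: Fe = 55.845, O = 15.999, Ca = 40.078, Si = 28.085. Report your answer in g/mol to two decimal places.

M = 3*40.078 + 2*55.845 + 3*28.085 + 12*15.999

508.17 g/mol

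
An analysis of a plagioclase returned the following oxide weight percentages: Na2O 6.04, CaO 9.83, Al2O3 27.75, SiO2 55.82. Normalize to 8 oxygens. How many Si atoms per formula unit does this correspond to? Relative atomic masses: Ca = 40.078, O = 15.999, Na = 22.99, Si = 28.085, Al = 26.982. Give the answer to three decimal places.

Na2O: 6.04/61.979 = 0.09745 mol → 0.19490 mol Na, 0.09745 mol O.
CaO: 9.83/56.077 = 0.17529 mol → 0.17529 mol Ca, 0.17529 mol O.
Al2O3: 27.75/101.961 = 0.27216 mol → 0.54432 mol Al, 0.81648 mol O.
SiO2: 55.82/60.083 = 0.92905 mol → 0.92905 mol Si, 1.85810 mol O.
Total oxygen = 2.94732 mol. Normalization factor = 8/2.94732 = 2.71433.
Si per 8 O = 0.92905 × 2.71433 = 2.522.

2.522 Si apfu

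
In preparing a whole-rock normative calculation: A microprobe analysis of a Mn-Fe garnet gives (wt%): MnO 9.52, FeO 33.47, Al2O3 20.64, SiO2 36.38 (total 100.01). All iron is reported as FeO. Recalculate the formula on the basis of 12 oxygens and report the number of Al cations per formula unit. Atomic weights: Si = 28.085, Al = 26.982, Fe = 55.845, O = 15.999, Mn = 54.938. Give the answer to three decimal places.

2.009 Al apfu

MnO (M=70.937): mol = 0.13420; Mn = 0.13420, O = 0.13420.
FeO (M=71.844): mol = 0.46587; Fe = 0.46587, O = 0.46587.
Al2O3 (M=101.961): mol = 0.20243; Al = 0.40486, O = 0.60729.
SiO2 (M=60.083): mol = 0.60550; Si = 0.60550, O = 1.21100.
ΣO = 2.41836; factor = 12/ΣO = 4.96204.
Al apfu = 0.40486 × 4.96204 = 2.009.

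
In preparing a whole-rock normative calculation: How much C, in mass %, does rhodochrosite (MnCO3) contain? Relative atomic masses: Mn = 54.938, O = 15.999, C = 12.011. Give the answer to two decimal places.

Molar mass of MnCO3: 1×54.938 + 1×12.011 + 3×15.999 = 114.946 g/mol.
Mass of C per formula unit: 1 × 12.011 = 12.011 g.
Weight fraction C = 12.011 / 114.946 = 0.1045.

10.45 mass %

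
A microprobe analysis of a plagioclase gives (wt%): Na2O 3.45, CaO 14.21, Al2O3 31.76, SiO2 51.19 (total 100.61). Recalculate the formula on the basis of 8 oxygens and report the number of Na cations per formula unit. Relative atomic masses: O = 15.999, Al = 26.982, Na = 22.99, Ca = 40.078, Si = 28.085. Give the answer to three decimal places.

3.45 wt% Na2O ÷ 61.979 g/mol = 0.05566 mol, giving 0.11132 Na and 0.05566 O.
14.21 wt% CaO ÷ 56.077 g/mol = 0.25340 mol, giving 0.25340 Ca and 0.25340 O.
31.76 wt% Al2O3 ÷ 101.961 g/mol = 0.31149 mol, giving 0.62298 Al and 0.93447 O.
51.19 wt% SiO2 ÷ 60.083 g/mol = 0.85199 mol, giving 0.85199 Si and 1.70398 O.
Oxygen sums to 2.94751; scaling by 8/2.94751 = 2.71416 puts the formula on 8 O.
Na: 0.11132 × 2.71416 = 0.302 atoms per formula unit.

0.302 Na apfu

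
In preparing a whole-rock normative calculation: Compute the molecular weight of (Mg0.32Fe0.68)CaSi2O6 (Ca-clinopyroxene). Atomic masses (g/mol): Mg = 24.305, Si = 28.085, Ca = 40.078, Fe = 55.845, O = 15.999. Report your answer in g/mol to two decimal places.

237.99 g/mol

Mg: 0.32 × 24.305 = 7.7776
Fe: 0.68 × 55.845 = 37.9746
Ca: 1 × 40.078 = 40.0780
Si: 2 × 28.085 = 56.1700
O: 6 × 15.999 = 95.9940
Summing the contributions gives the formula mass.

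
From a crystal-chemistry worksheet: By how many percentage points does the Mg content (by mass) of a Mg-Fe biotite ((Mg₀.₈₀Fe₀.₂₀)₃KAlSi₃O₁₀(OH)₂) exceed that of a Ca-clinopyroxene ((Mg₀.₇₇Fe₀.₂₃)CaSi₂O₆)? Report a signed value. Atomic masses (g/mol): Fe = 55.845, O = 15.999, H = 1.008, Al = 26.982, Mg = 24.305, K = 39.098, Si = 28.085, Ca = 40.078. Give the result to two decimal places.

5.01 percentage points

M((Mg₀.₈₀Fe₀.₂₀)₃KAlSi₃O₁₀(OH)₂) = 436.178 g/mol, so wt% Mg = 58.332/436.178 × 100 = 13.37%.
M((Mg₀.₇₇Fe₀.₂₃)CaSi₂O₆) = 223.801 g/mol, so wt% Mg = 18.715/223.801 × 100 = 8.36%.
13.37 − 8.36 = 5.01 pp.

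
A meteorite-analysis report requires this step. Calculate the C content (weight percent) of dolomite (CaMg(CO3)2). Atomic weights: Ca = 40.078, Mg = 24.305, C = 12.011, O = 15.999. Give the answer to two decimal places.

Molar mass of CaMg(CO3)2: 1*40.078 + 1*24.305 + 2*12.011 + 6*15.999 = 184.399 g/mol.
Mass of C per formula unit: 2 × 12.011 = 24.022 g.
Weight fraction C = 24.022 / 184.399 = 0.1303.

13.03 weight percent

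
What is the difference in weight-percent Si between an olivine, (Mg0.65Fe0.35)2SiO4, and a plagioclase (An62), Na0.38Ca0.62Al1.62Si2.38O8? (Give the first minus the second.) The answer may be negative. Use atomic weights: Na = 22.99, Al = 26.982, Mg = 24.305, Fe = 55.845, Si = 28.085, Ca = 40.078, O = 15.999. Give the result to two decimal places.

-7.31 percentage points

First mineral: 28.085 g Si in 162.769 g formula = 17.25 wt% Si.
Second mineral: 66.842 g Si in 272.130 g formula = 24.56 wt% Si.
17.25% − 24.56% gives a difference of -7.31 percentage points.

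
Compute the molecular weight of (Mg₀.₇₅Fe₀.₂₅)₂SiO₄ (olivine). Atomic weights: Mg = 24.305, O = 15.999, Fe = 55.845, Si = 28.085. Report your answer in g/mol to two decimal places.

Mg: 1.50 × 24.305 = 36.4575
Fe: 0.50 × 55.845 = 27.9225
Si: 1 × 28.085 = 28.0850
O: 4 × 15.999 = 63.9960
Summing the contributions gives the formula mass.

156.46 g/mol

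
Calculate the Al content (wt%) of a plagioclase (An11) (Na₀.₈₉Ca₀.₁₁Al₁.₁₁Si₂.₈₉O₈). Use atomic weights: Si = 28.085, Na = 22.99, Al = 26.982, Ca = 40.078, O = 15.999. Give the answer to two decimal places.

11.35 wt%

Molar mass of Na₀.₈₉Ca₀.₁₁Al₁.₁₁Si₂.₈₉O₈: 0.89·22.99 + 0.11·40.078 + 1.11·26.982 + 2.89·28.085 + 8·15.999 = 263.977 g/mol.
Mass of Al per formula unit: 1.11 × 26.982 = 29.950 g.
Weight fraction Al = 29.950 / 263.977 = 0.1135.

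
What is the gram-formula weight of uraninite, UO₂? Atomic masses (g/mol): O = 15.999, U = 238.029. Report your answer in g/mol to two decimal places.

270.03 g/mol

U: 1 × 238.029 = 238.0290
O: 2 × 15.999 = 31.9980
Summing the contributions gives the formula mass.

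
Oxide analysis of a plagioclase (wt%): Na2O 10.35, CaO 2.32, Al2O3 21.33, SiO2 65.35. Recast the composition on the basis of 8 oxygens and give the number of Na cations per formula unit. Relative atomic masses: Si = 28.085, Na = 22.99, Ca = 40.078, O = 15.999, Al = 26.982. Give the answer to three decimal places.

Na2O (M=61.979): mol = 0.16699; Na = 0.33398, O = 0.16699.
CaO (M=56.077): mol = 0.04137; Ca = 0.04137, O = 0.04137.
Al2O3 (M=101.961): mol = 0.20920; Al = 0.41840, O = 0.62760.
SiO2 (M=60.083): mol = 1.08766; Si = 1.08766, O = 2.17532.
ΣO = 3.01128; factor = 8/ΣO = 2.65668.
Na apfu = 0.33398 × 2.65668 = 0.887.

0.887 Na apfu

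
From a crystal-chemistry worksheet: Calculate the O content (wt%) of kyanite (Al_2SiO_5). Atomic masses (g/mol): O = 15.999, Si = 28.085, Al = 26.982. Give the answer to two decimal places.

Formula mass = 2×26.982 + 1×28.085 + 5×15.999 = 162.044 g/mol, of which 79.995 g is O.
So O makes up 79.995/162.044 = 0.4937 of the mass, i.e. 49.37%.

49.37 wt%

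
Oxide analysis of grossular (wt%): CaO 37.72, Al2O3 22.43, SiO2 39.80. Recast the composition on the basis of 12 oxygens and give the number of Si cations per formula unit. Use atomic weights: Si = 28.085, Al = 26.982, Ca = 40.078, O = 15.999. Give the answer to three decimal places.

2.991 Si apfu

CaO: 37.72/56.077 = 0.67265 mol → 0.67265 mol Ca, 0.67265 mol O.
Al2O3: 22.43/101.961 = 0.21999 mol → 0.43998 mol Al, 0.65997 mol O.
SiO2: 39.80/60.083 = 0.66242 mol → 0.66242 mol Si, 1.32484 mol O.
Total oxygen = 2.65746 mol. Normalization factor = 12/2.65746 = 4.51559.
Si per 12 O = 0.66242 × 4.51559 = 2.991.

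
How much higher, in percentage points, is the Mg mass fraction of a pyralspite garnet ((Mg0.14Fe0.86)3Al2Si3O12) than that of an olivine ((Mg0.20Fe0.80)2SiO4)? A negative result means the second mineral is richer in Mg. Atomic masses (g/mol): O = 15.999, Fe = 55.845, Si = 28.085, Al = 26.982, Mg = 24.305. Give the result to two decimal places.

-2.98 percentage points

M((Mg0.14Fe0.86)3Al2Si3O12) = 484.495 g/mol, so wt% Mg = 10.208/484.495 × 100 = 2.11%.
M((Mg0.20Fe0.80)2SiO4) = 191.155 g/mol, so wt% Mg = 9.722/191.155 × 100 = 5.09%.
2.11 − 5.09 = -2.98 pp.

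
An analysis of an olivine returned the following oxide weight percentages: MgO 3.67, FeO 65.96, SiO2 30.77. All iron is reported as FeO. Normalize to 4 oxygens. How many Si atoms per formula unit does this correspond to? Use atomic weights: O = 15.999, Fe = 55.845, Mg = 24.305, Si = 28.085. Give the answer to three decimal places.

3.67 wt% MgO ÷ 40.304 g/mol = 0.09106 mol, giving 0.09106 Mg and 0.09106 O.
65.96 wt% FeO ÷ 71.844 g/mol = 0.91810 mol, giving 0.91810 Fe and 0.91810 O.
30.77 wt% SiO2 ÷ 60.083 g/mol = 0.51212 mol, giving 0.51212 Si and 1.02424 O.
Oxygen sums to 2.03340; scaling by 4/2.03340 = 1.96715 puts the formula on 4 O.
Si: 0.51212 × 1.96715 = 1.007 atoms per formula unit.

1.007 Si apfu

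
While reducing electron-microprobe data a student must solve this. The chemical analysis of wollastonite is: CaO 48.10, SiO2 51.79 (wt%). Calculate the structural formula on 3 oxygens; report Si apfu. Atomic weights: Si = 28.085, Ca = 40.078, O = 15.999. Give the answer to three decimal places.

CaO: 48.10/56.077 = 0.85775 mol → 0.85775 mol Ca, 0.85775 mol O.
SiO2: 51.79/60.083 = 0.86197 mol → 0.86197 mol Si, 1.72394 mol O.
Total oxygen = 2.58169 mol. Normalization factor = 3/2.58169 = 1.16203.
Si per 3 O = 0.86197 × 1.16203 = 1.002.

1.002 Si apfu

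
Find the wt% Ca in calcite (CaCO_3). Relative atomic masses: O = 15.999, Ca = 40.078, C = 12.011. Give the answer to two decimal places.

Molar mass of CaCO_3: 1*40.078 + 1*12.011 + 3*15.999 = 100.086 g/mol.
Mass of Ca per formula unit: 1 × 40.078 = 40.078 g.
Weight fraction Ca = 40.078 / 100.086 = 0.4004.

40.04 mass %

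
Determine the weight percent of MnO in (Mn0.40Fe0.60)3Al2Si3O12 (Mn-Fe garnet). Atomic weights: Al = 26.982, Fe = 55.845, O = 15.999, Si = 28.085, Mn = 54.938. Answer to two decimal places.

17.14 wt%

Molar mass of (Mn0.40Fe0.60)3Al2Si3O12 = 1.20*54.938 + 1.80*55.845 + 2*26.982 + 3*28.085 + 12*15.999 = 496.654 g/mol.
Each formula unit contains 1.20 Mn, equivalent to 1.20/1 = 1.2000 mol MnO.
M(MnO) = 1×54.938 + 1×15.999 = 70.937 g/mol.
Mass of MnO per formula unit = 1.2000 × 70.937 = 85.124 g.
MnO wt% = 85.124 / 496.654 × 100 = 17.14%.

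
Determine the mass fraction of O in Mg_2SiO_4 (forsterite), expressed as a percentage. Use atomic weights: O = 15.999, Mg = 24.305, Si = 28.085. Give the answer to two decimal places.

45.49 wt%

Formula mass = 2×24.305 + 1×28.085 + 4×15.999 = 140.691 g/mol, of which 63.996 g is O.
So O makes up 63.996/140.691 = 0.4549 of the mass, i.e. 45.49%.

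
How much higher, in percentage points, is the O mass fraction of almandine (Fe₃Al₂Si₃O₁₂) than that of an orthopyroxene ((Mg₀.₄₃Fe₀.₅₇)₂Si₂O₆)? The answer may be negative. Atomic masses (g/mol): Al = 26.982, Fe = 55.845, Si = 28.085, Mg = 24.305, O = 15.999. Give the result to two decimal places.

First mineral: 191.988 g O in 497.742 g formula = 38.57 wt% O.
Second mineral: 95.994 g O in 236.730 g formula = 40.55 wt% O.
38.57% − 40.55% gives a difference of -1.98 percentage points.

-1.98 percentage points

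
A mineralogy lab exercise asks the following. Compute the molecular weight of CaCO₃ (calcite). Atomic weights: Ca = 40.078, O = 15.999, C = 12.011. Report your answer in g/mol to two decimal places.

100.09 g/mol

M = 1(40.078) + 1(12.011) + 3(15.999)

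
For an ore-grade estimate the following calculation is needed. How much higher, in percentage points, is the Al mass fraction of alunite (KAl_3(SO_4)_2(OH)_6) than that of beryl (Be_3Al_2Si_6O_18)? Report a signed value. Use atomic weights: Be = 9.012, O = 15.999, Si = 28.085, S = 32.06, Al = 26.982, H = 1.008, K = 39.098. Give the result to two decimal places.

9.50 percentage points

M(KAl_3(SO_4)_2(OH)_6) = 414.198 g/mol, so wt% Al = 80.946/414.198 × 100 = 19.54%.
M(Be_3Al_2Si_6O_18) = 537.492 g/mol, so wt% Al = 53.964/537.492 × 100 = 10.04%.
19.54 − 10.04 = 9.50 pp.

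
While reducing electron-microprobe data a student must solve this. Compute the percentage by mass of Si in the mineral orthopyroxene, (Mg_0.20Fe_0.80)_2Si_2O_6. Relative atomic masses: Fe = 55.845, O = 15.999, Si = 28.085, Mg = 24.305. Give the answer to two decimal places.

M((Mg_0.20Fe_0.80)_2Si_2O_6) = 251.238 g/mol.
Si contributes 2 × 28.085 = 56.170 g per mole.
56.170/251.238 = 0.2236 → 22.36%.

22.36 mass %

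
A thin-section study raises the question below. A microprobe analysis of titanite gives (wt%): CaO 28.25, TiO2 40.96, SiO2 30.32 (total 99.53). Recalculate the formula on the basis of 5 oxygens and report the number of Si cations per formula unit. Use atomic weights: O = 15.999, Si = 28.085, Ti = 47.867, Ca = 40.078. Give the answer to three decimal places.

28.25 wt% CaO ÷ 56.077 g/mol = 0.50377 mol, giving 0.50377 Ca and 0.50377 O.
40.96 wt% TiO2 ÷ 79.865 g/mol = 0.51287 mol, giving 0.51287 Ti and 1.02574 O.
30.32 wt% SiO2 ÷ 60.083 g/mol = 0.50464 mol, giving 0.50464 Si and 1.00928 O.
Oxygen sums to 2.53879; scaling by 5/2.53879 = 1.96944 puts the formula on 5 O.
Si: 0.50464 × 1.96944 = 0.994 atoms per formula unit.

0.994 Si apfu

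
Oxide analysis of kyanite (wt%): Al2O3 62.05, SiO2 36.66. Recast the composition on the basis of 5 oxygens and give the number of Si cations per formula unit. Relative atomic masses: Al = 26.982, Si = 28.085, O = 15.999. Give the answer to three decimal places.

Al2O3 (M=101.961): mol = 0.60857; Al = 1.21714, O = 1.82571.
SiO2 (M=60.083): mol = 0.61016; Si = 0.61016, O = 1.22032.
ΣO = 3.04603; factor = 5/ΣO = 1.64148.
Si apfu = 0.61016 × 1.64148 = 1.002.

1.002 Si apfu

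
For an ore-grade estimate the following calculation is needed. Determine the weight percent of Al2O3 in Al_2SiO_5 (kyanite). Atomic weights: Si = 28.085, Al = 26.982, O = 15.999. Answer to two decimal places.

62.92 wt%

Molar mass of Al_2SiO_5 = 2*26.982 + 1*28.085 + 5*15.999 = 162.044 g/mol.
Each formula unit contains 2 Al, equivalent to 2/2 = 1.0000 mol Al2O3.
M(Al2O3) = 2×26.982 + 3×15.999 = 101.961 g/mol.
Mass of Al2O3 per formula unit = 1.0000 × 101.961 = 101.961 g.
Al2O3 wt% = 101.961 / 162.044 × 100 = 62.92%.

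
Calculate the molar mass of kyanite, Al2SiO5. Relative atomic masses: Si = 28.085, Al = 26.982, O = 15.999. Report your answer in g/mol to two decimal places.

162.04 g/mol

Al: 2 × 26.982 = 53.9640
Si: 1 × 28.085 = 28.0850
O: 5 × 15.999 = 79.9950
Summing the contributions gives the formula mass.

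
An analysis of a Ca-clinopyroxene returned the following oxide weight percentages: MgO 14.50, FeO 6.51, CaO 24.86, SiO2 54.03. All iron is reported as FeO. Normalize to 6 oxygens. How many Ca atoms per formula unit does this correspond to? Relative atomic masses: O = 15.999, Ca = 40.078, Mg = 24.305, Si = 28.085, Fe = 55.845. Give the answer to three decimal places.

MgO (M=40.304): mol = 0.35977; Mg = 0.35977, O = 0.35977.
FeO (M=71.844): mol = 0.09061; Fe = 0.09061, O = 0.09061.
CaO (M=56.077): mol = 0.44332; Ca = 0.44332, O = 0.44332.
SiO2 (M=60.083): mol = 0.89926; Si = 0.89926, O = 1.79852.
ΣO = 2.69222; factor = 6/ΣO = 2.22864.
Ca apfu = 0.44332 × 2.22864 = 0.988.

0.988 Ca apfu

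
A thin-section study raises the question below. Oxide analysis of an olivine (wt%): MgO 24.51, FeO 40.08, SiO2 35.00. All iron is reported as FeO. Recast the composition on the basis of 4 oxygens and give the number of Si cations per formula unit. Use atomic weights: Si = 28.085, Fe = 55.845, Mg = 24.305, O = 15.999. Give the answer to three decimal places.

MgO (M=40.304): mol = 0.60813; Mg = 0.60813, O = 0.60813.
FeO (M=71.844): mol = 0.55788; Fe = 0.55788, O = 0.55788.
SiO2 (M=60.083): mol = 0.58253; Si = 0.58253, O = 1.16506.
ΣO = 2.33107; factor = 4/ΣO = 1.71595.
Si apfu = 0.58253 × 1.71595 = 1.000.

1.000 Si apfu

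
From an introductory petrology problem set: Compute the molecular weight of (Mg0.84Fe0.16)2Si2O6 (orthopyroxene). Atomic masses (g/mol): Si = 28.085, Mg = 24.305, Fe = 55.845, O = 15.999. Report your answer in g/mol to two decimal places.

Mg: 1.68 × 24.305 = 40.8324
Fe: 0.32 × 55.845 = 17.8704
Si: 2 × 28.085 = 56.1700
O: 6 × 15.999 = 95.9940
Summing the contributions gives the formula mass.

210.87 g/mol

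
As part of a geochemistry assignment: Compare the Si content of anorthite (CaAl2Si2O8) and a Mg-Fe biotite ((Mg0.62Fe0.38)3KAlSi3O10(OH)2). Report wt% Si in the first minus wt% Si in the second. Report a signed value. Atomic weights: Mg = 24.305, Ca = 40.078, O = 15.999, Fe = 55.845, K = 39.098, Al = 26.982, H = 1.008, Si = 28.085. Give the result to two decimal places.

First mineral: 56.170 g Si in 278.204 g formula = 20.19 wt% Si.
Second mineral: 84.255 g Si in 453.210 g formula = 18.59 wt% Si.
20.19% − 18.59% gives a difference of 1.60 percentage points.

1.60 percentage points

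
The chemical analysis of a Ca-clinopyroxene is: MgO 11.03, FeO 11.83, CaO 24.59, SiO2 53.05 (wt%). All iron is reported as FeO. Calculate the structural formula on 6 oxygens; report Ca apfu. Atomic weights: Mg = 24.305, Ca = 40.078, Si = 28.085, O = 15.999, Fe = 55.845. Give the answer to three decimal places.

0.996 Ca apfu

MgO: 11.03/40.304 = 0.27367 mol → 0.27367 mol Mg, 0.27367 mol O.
FeO: 11.83/71.844 = 0.16466 mol → 0.16466 mol Fe, 0.16466 mol O.
CaO: 24.59/56.077 = 0.43850 mol → 0.43850 mol Ca, 0.43850 mol O.
SiO2: 53.05/60.083 = 0.88295 mol → 0.88295 mol Si, 1.76590 mol O.
Total oxygen = 2.64273 mol. Normalization factor = 6/2.64273 = 2.27038.
Ca per 6 O = 0.43850 × 2.27038 = 0.996.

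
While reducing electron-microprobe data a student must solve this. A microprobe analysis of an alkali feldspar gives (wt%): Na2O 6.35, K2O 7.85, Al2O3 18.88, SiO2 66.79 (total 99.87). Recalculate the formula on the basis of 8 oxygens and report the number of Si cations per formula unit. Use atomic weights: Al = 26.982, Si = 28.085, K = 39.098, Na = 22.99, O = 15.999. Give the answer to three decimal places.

3.000 Si apfu

Na2O (M=61.979): mol = 0.10245; Na = 0.20490, O = 0.10245.
K2O (M=94.195): mol = 0.08334; K = 0.16668, O = 0.08334.
Al2O3 (M=101.961): mol = 0.18517; Al = 0.37034, O = 0.55551.
SiO2 (M=60.083): mol = 1.11163; Si = 1.11163, O = 2.22326.
ΣO = 2.96456; factor = 8/ΣO = 2.69855.
Si apfu = 1.11163 × 2.69855 = 3.000.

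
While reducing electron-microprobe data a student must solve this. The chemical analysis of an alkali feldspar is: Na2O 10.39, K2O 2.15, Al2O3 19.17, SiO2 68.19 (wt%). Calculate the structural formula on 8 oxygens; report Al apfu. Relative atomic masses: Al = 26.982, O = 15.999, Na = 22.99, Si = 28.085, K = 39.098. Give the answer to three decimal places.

10.39 wt% Na2O ÷ 61.979 g/mol = 0.16764 mol, giving 0.33528 Na and 0.16764 O.
2.15 wt% K2O ÷ 94.195 g/mol = 0.02282 mol, giving 0.04564 K and 0.02282 O.
19.17 wt% Al2O3 ÷ 101.961 g/mol = 0.18801 mol, giving 0.37602 Al and 0.56403 O.
68.19 wt% SiO2 ÷ 60.083 g/mol = 1.13493 mol, giving 1.13493 Si and 2.26986 O.
Oxygen sums to 3.02435; scaling by 8/3.02435 = 2.64520 puts the formula on 8 O.
Al: 0.37602 × 2.64520 = 0.995 atoms per formula unit.

0.995 Al apfu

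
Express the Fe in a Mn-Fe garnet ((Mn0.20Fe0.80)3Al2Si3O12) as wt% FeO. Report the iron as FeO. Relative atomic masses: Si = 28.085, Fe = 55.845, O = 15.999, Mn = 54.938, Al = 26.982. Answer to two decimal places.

34.68 wt%

M((Mn0.20Fe0.80)3Al2Si3O12) = 497.198 g/mol; M(FeO) = 71.844 g/mol.
Moles FeO per formula unit = 2.40 Fe ÷ 1 = 2.4000.
FeO fraction = (2.4000 × 71.844) / 497.198 = 172.426/497.198 = 0.3468.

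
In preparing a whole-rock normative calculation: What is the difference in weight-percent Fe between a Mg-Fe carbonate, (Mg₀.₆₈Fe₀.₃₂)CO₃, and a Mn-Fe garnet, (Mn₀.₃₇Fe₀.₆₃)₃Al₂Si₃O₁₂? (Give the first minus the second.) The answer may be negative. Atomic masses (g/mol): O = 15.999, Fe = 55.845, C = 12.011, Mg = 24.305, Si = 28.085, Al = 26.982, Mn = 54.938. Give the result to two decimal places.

First mineral: 17.870 g Fe in 94.406 g formula = 18.93 wt% Fe.
Second mineral: 105.547 g Fe in 496.735 g formula = 21.25 wt% Fe.
18.93% − 21.25% gives a difference of -2.32 percentage points.

-2.32 percentage points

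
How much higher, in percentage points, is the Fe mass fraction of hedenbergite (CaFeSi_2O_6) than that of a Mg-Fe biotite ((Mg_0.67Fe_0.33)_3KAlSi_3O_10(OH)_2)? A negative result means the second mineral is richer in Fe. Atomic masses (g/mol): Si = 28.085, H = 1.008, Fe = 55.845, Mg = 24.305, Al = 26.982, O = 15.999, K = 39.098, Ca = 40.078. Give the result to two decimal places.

M(CaFeSi_2O_6) = 248.087 g/mol, so wt% Fe = 55.845/248.087 × 100 = 22.51%.
M((Mg_0.67Fe_0.33)_3KAlSi_3O_10(OH)_2) = 448.479 g/mol, so wt% Fe = 55.287/448.479 × 100 = 12.33%.
22.51 − 12.33 = 10.18 pp.

10.18 percentage points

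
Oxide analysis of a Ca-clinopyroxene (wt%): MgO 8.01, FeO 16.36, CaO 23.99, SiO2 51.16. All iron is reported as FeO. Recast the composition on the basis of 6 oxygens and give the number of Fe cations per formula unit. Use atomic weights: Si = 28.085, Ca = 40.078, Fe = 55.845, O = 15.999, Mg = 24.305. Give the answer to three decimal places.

0.534 Fe apfu

MgO (M=40.304): mol = 0.19874; Mg = 0.19874, O = 0.19874.
FeO (M=71.844): mol = 0.22772; Fe = 0.22772, O = 0.22772.
CaO (M=56.077): mol = 0.42780; Ca = 0.42780, O = 0.42780.
SiO2 (M=60.083): mol = 0.85149; Si = 0.85149, O = 1.70298.
ΣO = 2.55724; factor = 6/ΣO = 2.34628.
Fe apfu = 0.22772 × 2.34628 = 0.534.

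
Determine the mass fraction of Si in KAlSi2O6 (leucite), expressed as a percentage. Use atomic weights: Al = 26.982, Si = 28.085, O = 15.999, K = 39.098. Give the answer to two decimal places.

Molar mass of KAlSi2O6: 1×39.098 + 1×26.982 + 2×28.085 + 6×15.999 = 218.244 g/mol.
Mass of Si per formula unit: 2 × 28.085 = 56.170 g.
Weight fraction Si = 56.170 / 218.244 = 0.2574.

25.74 mass %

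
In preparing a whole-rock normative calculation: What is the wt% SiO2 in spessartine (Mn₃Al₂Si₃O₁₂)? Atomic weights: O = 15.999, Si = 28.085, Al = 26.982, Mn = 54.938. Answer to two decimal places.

36.41 wt%

M(Mn₃Al₂Si₃O₁₂) = 495.021 g/mol; M(SiO2) = 60.083 g/mol.
Moles SiO2 per formula unit = 3 Si ÷ 1 = 3.0000.
SiO2 fraction = (3.0000 × 60.083) / 495.021 = 180.249/495.021 = 0.3641.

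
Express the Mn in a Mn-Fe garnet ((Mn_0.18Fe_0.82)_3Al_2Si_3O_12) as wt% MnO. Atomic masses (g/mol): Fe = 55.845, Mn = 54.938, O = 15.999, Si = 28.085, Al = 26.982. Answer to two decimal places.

Formula mass = 497.252 g/mol.
0.54 Mn → 0.5400 mol MnO per formula unit; M(MnO) = 70.937, so MnO mass = 38.306 g.
38.306/497.252 × 100 = 7.70 wt%.

7.70 wt%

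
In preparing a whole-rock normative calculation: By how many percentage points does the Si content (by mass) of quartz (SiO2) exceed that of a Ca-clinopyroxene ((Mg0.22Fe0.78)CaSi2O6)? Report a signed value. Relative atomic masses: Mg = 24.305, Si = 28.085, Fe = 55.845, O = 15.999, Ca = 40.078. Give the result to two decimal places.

23.45 percentage points

First mineral: 28.085 g Si in 60.083 g formula = 46.74 wt% Si.
Second mineral: 56.170 g Si in 241.148 g formula = 23.29 wt% Si.
46.74% − 23.29% gives a difference of 23.45 percentage points.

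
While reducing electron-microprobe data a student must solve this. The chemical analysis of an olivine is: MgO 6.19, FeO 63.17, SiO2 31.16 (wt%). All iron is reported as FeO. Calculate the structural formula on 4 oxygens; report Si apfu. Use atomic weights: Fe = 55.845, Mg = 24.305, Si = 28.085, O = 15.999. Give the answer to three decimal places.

1.002 Si apfu

6.19 wt% MgO ÷ 40.304 g/mol = 0.15358 mol, giving 0.15358 Mg and 0.15358 O.
63.17 wt% FeO ÷ 71.844 g/mol = 0.87927 mol, giving 0.87927 Fe and 0.87927 O.
31.16 wt% SiO2 ÷ 60.083 g/mol = 0.51862 mol, giving 0.51862 Si and 1.03724 O.
Oxygen sums to 2.07009; scaling by 4/2.07009 = 1.93228 puts the formula on 4 O.
Si: 0.51862 × 1.93228 = 1.002 atoms per formula unit.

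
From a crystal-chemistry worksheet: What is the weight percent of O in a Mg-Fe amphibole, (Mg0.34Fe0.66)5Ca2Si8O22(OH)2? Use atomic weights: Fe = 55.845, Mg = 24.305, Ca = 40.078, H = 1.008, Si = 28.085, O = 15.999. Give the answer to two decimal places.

Formula mass = 1.70·24.305 + 3.30·55.845 + 2·40.078 + 8·28.085 + 24·15.999 + 2·1.008 = 916.435 g/mol, of which 383.976 g is O.
So O makes up 383.976/916.435 = 0.4190 of the mass, i.e. 41.90%.

41.90 mass %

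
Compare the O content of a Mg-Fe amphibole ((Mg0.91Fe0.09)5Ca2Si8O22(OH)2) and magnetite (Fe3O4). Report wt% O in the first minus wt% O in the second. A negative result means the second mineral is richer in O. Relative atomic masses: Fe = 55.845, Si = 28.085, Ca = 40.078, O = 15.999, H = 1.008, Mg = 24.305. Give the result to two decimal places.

O in (Mg0.91Fe0.09)5Ca2Si8O22(OH)2: molar mass 826.546 g/mol; 24×15.999 = 383.976 g → 46.46 wt%.
O in Fe3O4: molar mass 231.531 g/mol; 4×15.999 = 63.996 g → 27.64 wt%.
Difference = 46.46 − 27.64 = 18.82 percentage points.

18.82 percentage points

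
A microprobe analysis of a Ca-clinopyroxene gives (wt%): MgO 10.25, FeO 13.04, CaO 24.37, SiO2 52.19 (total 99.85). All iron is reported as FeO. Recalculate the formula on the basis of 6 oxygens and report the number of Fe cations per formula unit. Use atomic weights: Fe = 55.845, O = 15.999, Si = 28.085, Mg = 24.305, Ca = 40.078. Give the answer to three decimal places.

0.418 Fe apfu

MgO (M=40.304): mol = 0.25432; Mg = 0.25432, O = 0.25432.
FeO (M=71.844): mol = 0.18150; Fe = 0.18150, O = 0.18150.
CaO (M=56.077): mol = 0.43458; Ca = 0.43458, O = 0.43458.
SiO2 (M=60.083): mol = 0.86863; Si = 0.86863, O = 1.73726.
ΣO = 2.60766; factor = 6/ΣO = 2.30091.
Fe apfu = 0.18150 × 2.30091 = 0.418.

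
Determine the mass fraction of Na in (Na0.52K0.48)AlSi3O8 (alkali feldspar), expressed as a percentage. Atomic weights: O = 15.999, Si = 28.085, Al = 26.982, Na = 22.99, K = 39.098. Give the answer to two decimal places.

4.43 mass %

Molar mass of (Na0.52K0.48)AlSi3O8: 0.52·22.99 + 0.48·39.098 + 1·26.982 + 3·28.085 + 8·15.999 = 269.951 g/mol.
Mass of Na per formula unit: 0.52 × 22.99 = 11.955 g.
Weight fraction Na = 11.955 / 269.951 = 0.0443.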